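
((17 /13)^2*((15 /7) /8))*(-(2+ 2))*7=-4335 /338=-12.83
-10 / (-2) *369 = 1845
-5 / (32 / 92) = -115 / 8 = -14.38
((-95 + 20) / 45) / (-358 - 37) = 1 / 237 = 0.00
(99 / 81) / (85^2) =11 / 65025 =0.00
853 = 853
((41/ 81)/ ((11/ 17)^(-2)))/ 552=4961/ 12921768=0.00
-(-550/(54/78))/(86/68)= 243100/387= 628.17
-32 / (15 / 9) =-96 / 5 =-19.20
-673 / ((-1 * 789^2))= 673 / 622521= 0.00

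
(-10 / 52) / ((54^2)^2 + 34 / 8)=-10 / 442159133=-0.00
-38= -38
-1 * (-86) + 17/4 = 361/4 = 90.25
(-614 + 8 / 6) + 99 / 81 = -5503 / 9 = -611.44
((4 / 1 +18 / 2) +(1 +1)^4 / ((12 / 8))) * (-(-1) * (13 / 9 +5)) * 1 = 4118 / 27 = 152.52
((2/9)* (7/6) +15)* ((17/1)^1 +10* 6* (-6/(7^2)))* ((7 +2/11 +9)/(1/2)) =6306896/1323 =4767.12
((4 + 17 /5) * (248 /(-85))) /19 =-9176 /8075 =-1.14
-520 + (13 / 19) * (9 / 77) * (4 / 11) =-8367892 / 16093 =-519.97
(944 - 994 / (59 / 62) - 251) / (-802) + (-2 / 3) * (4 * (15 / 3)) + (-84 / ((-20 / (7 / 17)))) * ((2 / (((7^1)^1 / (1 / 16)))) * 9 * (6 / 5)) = -1515678491 / 120660900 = -12.56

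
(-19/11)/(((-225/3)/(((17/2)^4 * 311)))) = 37388.30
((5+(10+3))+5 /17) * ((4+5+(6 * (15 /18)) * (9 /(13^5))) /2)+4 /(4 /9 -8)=516289914 /6311981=81.80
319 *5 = 1595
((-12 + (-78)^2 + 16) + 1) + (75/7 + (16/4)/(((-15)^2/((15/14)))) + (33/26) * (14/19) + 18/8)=90445253/14820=6102.92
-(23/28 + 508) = -14247/28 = -508.82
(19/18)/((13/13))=19/18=1.06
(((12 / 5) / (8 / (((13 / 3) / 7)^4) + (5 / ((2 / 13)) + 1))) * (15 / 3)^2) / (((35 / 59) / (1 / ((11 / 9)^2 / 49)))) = 22930827192 / 608059243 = 37.71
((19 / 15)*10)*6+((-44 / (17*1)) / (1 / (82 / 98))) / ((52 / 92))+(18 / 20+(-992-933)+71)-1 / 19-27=-3719945561 / 2057510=-1807.98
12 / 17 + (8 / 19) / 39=9028 / 12597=0.72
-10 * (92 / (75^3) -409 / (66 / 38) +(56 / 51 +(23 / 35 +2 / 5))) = 257705084144 / 110446875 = 2333.29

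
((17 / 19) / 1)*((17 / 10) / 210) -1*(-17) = 678589 / 39900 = 17.01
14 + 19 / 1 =33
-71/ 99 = -0.72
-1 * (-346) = 346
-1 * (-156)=156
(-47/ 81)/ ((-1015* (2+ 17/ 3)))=47/ 630315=0.00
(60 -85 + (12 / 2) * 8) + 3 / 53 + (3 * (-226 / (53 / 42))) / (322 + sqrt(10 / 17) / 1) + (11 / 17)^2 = 14238 * sqrt(170) / 46709377 + 294368841771 / 13499009953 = 21.81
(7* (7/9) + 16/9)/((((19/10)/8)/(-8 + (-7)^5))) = -1534000/3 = -511333.33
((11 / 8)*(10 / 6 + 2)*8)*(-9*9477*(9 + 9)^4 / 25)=-361133291376 / 25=-14445331655.04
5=5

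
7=7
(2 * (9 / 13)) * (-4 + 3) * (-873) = 15714 / 13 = 1208.77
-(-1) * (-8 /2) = -4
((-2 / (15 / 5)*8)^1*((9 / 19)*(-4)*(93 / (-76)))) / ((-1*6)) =2.06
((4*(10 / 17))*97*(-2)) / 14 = -3880 / 119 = -32.61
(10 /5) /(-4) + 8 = 15 /2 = 7.50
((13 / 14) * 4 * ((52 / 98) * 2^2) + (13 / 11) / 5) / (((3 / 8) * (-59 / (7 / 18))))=-612716 / 4293135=-0.14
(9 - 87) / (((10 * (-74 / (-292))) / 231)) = -7109.81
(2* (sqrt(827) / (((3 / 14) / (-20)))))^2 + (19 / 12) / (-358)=28816355.55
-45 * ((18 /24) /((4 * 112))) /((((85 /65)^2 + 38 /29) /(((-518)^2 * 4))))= -6340448205 /236848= -26770.12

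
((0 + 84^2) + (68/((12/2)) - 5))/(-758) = -21187/2274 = -9.32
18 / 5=3.60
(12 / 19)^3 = 1728 / 6859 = 0.25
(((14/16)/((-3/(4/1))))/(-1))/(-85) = -7/510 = -0.01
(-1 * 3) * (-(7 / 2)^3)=1029 / 8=128.62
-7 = -7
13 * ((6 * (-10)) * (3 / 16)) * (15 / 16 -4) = 28665 / 64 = 447.89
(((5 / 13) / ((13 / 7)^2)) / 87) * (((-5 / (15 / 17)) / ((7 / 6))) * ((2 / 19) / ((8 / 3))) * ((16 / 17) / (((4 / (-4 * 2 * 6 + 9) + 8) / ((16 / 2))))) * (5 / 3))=-400 / 1024309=-0.00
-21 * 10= -210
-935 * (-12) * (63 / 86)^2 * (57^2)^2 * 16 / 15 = 125355129763248 / 1849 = 67796176183.48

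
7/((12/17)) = 119/12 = 9.92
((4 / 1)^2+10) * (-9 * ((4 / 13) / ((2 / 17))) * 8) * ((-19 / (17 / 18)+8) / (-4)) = -14832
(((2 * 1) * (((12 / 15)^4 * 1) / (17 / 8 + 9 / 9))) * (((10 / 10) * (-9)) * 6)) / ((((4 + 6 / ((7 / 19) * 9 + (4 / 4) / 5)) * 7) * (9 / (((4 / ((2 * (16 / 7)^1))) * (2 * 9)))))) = -9234432 / 14890625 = -0.62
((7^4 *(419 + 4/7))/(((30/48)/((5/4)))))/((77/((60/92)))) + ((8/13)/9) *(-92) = 45904402/2691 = 17058.49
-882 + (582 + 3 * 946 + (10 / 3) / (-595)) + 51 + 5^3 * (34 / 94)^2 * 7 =2131991014 / 788613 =2703.47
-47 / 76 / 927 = -47 / 70452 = -0.00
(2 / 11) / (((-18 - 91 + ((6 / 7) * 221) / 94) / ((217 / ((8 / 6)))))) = -214179 / 774356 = -0.28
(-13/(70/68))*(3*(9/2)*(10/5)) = -11934/35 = -340.97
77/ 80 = 0.96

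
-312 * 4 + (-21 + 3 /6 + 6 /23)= -58339 /46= -1268.24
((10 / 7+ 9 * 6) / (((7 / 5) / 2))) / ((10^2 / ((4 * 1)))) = 776 / 245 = 3.17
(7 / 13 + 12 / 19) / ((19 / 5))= 1445 / 4693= 0.31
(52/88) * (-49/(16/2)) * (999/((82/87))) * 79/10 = -4373722899/144320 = -30305.73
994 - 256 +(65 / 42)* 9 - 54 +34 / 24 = 58745 / 84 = 699.35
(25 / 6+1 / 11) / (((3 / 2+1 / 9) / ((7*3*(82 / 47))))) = 1451646 / 14993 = 96.82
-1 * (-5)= 5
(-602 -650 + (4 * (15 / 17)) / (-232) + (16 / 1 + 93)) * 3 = -3381039 / 986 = -3429.05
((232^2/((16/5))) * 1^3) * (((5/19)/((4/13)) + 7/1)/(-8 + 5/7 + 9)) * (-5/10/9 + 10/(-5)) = -216729905/1368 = -158428.29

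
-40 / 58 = -20 / 29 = -0.69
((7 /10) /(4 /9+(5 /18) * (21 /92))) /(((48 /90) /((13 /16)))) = 56511 /26912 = 2.10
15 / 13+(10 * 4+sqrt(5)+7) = sqrt(5)+626 / 13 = 50.39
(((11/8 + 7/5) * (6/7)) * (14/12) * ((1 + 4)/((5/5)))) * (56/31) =777/31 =25.06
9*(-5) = -45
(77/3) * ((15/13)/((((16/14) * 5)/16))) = 1078/13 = 82.92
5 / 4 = 1.25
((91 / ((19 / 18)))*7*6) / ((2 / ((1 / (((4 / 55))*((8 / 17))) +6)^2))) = 21844948671 / 9728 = 2245574.49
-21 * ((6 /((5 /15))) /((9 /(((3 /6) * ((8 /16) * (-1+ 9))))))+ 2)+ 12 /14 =-876 /7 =-125.14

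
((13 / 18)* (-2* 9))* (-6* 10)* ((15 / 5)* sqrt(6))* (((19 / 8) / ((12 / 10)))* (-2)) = -22688.40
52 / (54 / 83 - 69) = -4316 / 5673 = -0.76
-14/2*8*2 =-112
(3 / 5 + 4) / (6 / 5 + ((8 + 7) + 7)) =23 / 116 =0.20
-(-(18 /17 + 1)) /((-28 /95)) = -475 /68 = -6.99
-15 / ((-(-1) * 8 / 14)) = -105 / 4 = -26.25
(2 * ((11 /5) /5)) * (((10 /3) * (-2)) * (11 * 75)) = -4840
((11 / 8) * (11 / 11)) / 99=1 / 72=0.01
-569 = -569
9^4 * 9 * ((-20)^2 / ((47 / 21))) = 496011600 / 47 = 10553438.30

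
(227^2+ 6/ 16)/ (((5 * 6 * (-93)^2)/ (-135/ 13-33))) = -3875009/ 449748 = -8.62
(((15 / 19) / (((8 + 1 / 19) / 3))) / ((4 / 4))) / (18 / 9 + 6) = 5 / 136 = 0.04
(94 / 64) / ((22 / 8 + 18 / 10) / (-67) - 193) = -15745 / 2069688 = -0.01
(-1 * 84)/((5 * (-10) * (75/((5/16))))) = 7/1000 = 0.01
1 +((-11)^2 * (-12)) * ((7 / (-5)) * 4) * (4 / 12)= 13557 / 5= 2711.40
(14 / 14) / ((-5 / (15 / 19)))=-3 / 19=-0.16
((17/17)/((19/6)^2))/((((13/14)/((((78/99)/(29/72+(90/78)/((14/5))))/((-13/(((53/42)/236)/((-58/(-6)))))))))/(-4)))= 641088/36275200159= 0.00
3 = 3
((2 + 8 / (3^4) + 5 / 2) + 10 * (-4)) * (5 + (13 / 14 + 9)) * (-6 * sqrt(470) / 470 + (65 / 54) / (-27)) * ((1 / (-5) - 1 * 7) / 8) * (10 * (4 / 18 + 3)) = -6951967 * sqrt(470) / 35532 - 2259389275 / 3306744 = -4924.94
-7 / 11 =-0.64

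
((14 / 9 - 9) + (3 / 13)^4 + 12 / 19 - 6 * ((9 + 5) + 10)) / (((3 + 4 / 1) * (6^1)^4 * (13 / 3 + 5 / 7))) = -368272889 / 111822484176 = -0.00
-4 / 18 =-2 / 9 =-0.22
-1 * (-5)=5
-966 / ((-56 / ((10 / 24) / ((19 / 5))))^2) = -14375 / 3881472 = -0.00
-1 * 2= -2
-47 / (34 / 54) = -1269 / 17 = -74.65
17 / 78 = 0.22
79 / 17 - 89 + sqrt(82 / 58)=-1434 / 17 + sqrt(1189) / 29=-83.16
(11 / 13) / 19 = 11 / 247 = 0.04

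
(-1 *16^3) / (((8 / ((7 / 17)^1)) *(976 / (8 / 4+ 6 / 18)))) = -1568 / 3111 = -0.50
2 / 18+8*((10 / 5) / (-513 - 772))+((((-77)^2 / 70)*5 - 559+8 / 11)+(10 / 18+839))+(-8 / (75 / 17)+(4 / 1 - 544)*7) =-1304772949 / 424050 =-3076.93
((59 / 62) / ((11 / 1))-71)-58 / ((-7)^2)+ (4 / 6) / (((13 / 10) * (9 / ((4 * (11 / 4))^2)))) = -764807833 / 11729718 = -65.20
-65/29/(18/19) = -2.37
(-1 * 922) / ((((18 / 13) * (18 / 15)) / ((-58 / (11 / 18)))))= 52665.76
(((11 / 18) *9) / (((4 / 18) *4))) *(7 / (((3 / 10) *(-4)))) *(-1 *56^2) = 113190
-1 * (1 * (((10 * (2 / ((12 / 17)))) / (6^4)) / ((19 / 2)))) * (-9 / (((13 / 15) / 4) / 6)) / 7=425 / 5187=0.08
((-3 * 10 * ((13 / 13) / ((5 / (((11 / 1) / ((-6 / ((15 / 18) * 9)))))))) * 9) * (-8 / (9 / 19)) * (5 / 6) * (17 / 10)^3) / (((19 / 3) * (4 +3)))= -162129 / 140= -1158.06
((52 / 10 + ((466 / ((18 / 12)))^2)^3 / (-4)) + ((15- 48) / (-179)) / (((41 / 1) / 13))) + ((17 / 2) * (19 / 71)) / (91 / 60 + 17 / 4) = -73849375429367361201175472 / 328578295365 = -224754271572722.27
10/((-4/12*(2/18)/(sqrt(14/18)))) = -90*sqrt(7) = -238.12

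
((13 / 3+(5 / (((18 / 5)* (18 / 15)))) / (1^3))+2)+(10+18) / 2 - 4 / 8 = 2267 / 108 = 20.99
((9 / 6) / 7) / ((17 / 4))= 6 / 119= 0.05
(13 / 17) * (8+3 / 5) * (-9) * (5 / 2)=-5031 / 34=-147.97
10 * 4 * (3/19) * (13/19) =1560/361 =4.32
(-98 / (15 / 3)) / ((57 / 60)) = -392 / 19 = -20.63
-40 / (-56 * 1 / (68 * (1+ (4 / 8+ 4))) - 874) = 3740 / 81733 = 0.05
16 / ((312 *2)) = 1 / 39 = 0.03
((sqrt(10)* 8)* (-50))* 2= -800* sqrt(10)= -2529.82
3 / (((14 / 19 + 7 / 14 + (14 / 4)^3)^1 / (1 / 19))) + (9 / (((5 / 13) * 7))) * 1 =10471 / 3129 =3.35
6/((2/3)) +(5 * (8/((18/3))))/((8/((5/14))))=781/84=9.30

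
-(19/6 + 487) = -490.17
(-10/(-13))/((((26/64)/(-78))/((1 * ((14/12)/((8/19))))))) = -5320/13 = -409.23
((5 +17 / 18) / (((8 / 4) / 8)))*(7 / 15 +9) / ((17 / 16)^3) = 124469248 / 663255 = 187.66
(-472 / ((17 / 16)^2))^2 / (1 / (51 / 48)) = 912523264 / 4913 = 185736.47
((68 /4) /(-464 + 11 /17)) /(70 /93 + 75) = -26877 /55493465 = -0.00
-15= -15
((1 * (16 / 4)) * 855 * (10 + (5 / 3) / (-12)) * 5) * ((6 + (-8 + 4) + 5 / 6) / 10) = 573325 / 12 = 47777.08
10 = 10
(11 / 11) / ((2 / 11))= 11 / 2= 5.50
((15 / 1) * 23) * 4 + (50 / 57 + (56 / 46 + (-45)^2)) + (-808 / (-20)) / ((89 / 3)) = 1988476411 / 583395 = 3408.46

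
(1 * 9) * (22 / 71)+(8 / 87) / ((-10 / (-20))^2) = 3.16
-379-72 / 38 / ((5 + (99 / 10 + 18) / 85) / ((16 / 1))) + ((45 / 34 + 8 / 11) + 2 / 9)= -382.42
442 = 442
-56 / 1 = -56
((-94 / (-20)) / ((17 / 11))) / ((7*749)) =0.00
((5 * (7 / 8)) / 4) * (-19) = -665 / 32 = -20.78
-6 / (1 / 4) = -24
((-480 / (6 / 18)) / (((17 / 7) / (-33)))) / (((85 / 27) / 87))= 156274272 / 289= 540741.43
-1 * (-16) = 16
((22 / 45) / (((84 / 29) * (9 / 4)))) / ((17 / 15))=638 / 9639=0.07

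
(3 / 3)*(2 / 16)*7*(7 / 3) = 49 / 24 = 2.04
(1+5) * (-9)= -54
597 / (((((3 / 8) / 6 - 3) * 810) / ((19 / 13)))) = -30248 / 82485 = -0.37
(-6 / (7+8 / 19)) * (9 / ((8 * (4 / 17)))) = -2907 / 752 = -3.87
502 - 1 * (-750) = 1252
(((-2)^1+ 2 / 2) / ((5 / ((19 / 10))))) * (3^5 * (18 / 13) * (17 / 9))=-78489 / 325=-241.50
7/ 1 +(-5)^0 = 8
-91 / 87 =-1.05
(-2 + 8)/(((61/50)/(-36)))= -10800/61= -177.05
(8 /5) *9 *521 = 37512 /5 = 7502.40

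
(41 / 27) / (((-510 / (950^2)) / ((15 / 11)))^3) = -3767345939453125000 / 176558481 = -21337666240.19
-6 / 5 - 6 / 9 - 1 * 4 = -88 / 15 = -5.87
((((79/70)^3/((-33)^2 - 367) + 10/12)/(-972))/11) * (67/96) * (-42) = 3779982349/1650595968000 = 0.00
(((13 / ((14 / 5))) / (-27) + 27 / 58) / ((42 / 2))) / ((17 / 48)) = 25744 / 652239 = 0.04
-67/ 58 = -1.16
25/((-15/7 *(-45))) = 7/27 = 0.26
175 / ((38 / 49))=8575 / 38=225.66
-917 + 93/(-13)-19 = -12261/13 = -943.15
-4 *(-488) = 1952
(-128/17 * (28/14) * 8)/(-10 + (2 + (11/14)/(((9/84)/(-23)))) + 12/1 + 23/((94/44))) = 72192/92225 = 0.78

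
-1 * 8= -8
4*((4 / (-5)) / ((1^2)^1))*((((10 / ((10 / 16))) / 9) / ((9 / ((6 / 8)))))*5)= -64 / 27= -2.37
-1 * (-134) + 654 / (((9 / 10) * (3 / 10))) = 23006 / 9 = 2556.22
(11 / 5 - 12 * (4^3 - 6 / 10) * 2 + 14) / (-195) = 193 / 25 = 7.72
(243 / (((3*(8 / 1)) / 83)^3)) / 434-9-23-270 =-61960733 / 222208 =-278.84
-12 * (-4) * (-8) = -384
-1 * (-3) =3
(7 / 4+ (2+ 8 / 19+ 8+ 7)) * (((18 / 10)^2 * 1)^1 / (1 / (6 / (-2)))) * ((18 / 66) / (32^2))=-1062153 / 21401600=-0.05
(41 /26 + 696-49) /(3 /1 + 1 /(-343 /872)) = 5784009 /4082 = 1416.95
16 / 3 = 5.33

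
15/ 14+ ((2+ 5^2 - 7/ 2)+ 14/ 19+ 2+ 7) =4563/ 133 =34.31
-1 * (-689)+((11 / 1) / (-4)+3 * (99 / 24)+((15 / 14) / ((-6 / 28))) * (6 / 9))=16687 / 24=695.29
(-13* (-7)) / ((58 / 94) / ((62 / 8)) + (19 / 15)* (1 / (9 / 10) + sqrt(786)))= 2.46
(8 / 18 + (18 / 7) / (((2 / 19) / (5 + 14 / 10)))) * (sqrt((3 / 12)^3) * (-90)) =-12347 / 7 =-1763.86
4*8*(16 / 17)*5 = 2560 / 17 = 150.59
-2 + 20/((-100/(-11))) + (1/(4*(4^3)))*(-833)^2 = 3469701/1280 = 2710.70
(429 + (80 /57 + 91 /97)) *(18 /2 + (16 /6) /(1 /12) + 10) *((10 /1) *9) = 3648878640 /1843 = 1979858.19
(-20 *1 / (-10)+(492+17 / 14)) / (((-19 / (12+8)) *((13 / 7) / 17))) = -1178610 / 247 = -4771.70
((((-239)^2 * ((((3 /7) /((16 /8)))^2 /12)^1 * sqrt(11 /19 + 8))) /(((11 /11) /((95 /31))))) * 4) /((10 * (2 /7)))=171363 * sqrt(3097) /3472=2746.68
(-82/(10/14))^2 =329476/25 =13179.04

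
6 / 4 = 1.50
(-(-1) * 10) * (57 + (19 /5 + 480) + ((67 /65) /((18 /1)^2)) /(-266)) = 3029539901 /560196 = 5408.00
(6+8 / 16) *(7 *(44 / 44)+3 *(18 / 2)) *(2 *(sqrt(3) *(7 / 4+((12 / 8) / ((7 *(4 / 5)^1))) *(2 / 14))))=154921 *sqrt(3) / 196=1369.04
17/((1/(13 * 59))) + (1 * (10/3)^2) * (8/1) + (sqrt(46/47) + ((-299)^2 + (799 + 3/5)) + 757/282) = sqrt(2162)/47 + 437090863/4230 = 103332.16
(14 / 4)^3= 343 / 8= 42.88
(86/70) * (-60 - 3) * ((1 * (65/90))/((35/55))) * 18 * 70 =-110682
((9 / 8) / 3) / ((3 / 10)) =5 / 4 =1.25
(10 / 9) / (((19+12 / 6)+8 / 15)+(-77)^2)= 25 / 133887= 0.00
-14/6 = -7/3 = -2.33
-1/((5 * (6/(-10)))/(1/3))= 1/9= 0.11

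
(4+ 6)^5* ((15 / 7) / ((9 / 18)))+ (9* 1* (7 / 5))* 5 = 3000441 / 7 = 428634.43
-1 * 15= -15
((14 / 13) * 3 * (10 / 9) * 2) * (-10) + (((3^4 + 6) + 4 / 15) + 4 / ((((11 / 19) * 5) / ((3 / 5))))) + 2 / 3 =60659 / 3575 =16.97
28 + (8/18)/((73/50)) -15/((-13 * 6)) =486781/17082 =28.50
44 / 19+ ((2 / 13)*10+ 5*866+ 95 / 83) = 88871811 / 20501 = 4335.00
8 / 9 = 0.89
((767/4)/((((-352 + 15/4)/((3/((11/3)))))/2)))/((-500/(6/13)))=1593/1915375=0.00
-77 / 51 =-1.51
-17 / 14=-1.21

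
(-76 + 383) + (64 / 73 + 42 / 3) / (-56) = 626965 / 2044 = 306.73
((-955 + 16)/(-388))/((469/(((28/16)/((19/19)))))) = 939/103984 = 0.01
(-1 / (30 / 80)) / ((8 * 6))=-1 / 18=-0.06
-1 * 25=-25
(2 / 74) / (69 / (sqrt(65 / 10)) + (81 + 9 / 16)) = 30160 / 80995849 - 5888 * sqrt(26) / 242987547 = 0.00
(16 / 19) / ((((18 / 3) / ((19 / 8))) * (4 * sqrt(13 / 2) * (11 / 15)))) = 0.04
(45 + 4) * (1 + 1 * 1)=98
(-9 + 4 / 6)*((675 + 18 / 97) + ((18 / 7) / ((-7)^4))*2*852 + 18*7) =-10909426575 / 1630279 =-6691.75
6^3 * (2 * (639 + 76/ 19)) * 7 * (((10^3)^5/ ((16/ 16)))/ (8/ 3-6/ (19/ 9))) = -11083262400000000000000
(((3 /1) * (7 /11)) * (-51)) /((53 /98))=-104958 /583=-180.03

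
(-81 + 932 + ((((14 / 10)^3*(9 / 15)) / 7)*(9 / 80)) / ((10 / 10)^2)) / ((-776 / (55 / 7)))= -468064553 / 54320000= -8.62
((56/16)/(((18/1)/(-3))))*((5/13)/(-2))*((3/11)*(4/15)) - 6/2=-2567/858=-2.99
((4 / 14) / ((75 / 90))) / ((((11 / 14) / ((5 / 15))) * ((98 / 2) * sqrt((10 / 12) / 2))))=16 * sqrt(15) / 13475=0.00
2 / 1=2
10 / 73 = 0.14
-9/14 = -0.64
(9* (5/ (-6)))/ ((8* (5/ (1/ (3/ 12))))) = -3/ 4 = -0.75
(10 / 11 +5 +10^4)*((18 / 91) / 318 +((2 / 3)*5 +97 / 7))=3911049710 / 22737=172012.57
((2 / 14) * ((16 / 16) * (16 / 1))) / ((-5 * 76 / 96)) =-0.58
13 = 13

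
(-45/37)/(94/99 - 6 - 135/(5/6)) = 4455/611906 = 0.01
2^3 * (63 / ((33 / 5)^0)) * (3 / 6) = 252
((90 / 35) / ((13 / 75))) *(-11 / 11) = -1350 / 91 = -14.84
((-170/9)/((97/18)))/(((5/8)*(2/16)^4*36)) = -557056/873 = -638.09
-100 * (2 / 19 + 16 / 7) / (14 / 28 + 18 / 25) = -195.98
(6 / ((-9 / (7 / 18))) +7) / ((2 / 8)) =728 / 27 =26.96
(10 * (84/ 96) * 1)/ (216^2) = 35/ 186624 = 0.00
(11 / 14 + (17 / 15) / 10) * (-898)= -423856 / 525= -807.34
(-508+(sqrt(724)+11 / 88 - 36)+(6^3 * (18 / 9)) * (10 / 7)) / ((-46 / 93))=-381579 / 2576 - 93 * sqrt(181) / 23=-202.53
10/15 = 2/3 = 0.67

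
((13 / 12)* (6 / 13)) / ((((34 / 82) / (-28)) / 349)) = -200326 / 17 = -11783.88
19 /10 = 1.90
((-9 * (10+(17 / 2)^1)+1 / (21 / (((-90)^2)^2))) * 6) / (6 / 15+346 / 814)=267018469245 / 11753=22719175.47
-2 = -2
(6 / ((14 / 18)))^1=54 / 7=7.71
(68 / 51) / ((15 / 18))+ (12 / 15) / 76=153 / 95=1.61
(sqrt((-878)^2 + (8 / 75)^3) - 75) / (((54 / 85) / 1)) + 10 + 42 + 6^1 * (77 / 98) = -7729 / 126 + 17 * sqrt(243912516009) / 6075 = 1320.70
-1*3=-3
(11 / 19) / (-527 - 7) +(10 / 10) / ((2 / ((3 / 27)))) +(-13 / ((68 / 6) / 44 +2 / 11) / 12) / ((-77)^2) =25718351 / 475776378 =0.05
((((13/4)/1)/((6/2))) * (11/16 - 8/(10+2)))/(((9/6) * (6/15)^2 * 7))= 0.01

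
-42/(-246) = 7/41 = 0.17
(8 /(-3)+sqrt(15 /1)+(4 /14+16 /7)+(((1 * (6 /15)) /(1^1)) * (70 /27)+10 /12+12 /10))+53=sqrt(15)+105793 /1890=59.85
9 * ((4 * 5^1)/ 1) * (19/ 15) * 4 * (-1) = -912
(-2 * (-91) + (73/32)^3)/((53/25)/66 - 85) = -2.28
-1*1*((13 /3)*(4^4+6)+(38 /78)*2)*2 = -29544 /13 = -2272.62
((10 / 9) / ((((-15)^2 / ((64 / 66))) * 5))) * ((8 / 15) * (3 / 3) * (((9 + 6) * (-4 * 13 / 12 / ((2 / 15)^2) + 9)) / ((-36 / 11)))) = 0.55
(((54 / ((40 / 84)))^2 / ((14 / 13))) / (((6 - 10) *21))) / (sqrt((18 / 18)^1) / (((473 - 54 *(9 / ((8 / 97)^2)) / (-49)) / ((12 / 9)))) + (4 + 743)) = -258271553943 / 1357173712600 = -0.19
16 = 16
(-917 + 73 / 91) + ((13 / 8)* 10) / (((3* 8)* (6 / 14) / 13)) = -23473447 / 26208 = -895.66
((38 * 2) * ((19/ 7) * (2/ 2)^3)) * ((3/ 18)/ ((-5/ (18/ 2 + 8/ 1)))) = -12274/ 105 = -116.90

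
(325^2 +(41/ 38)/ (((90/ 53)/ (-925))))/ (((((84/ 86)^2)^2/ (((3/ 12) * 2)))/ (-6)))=-245625450151495/ 709466688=-346211.39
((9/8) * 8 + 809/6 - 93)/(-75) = -61/90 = -0.68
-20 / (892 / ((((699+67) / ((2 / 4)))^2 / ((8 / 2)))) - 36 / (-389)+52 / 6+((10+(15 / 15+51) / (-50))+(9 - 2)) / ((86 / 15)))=-1472200141800 / 849787252981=-1.73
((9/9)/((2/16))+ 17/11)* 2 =210/11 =19.09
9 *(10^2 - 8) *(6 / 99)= 552 / 11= 50.18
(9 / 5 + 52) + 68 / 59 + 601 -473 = 53971 / 295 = 182.95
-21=-21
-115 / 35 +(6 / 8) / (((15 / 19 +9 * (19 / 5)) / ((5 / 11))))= -1117971 / 341264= -3.28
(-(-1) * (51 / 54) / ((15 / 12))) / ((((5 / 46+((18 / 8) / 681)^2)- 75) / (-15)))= 644730848 / 4260417099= 0.15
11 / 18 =0.61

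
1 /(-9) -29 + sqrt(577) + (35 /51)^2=-8277 /289 + sqrt(577)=-4.62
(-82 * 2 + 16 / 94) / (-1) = 7700 / 47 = 163.83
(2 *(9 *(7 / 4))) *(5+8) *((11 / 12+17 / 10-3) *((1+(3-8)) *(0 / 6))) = 0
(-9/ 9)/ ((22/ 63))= -63/ 22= -2.86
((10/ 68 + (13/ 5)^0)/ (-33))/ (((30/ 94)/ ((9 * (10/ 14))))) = -1833/ 2618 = -0.70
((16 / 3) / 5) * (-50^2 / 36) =-2000 / 27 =-74.07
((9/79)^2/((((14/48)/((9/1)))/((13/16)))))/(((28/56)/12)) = 341172/43687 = 7.81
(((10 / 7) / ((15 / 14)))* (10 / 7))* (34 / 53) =1360 / 1113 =1.22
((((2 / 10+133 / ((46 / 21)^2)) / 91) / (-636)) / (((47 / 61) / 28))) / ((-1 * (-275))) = -18018241 / 282655015500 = -0.00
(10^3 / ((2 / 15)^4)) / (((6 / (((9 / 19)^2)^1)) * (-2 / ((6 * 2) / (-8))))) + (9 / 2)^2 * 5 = 513162945 / 5776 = 88844.00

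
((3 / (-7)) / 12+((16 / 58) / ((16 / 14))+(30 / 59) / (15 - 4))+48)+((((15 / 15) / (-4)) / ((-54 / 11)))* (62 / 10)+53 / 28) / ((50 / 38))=177610957753 / 3557169000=49.93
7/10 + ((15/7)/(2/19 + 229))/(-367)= 26092383/37276190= 0.70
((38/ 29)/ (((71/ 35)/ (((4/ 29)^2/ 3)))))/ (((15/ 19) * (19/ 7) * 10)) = 14896/ 77922855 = 0.00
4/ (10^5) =1/ 25000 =0.00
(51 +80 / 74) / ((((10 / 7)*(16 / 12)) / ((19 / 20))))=768873 / 29600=25.98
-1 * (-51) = 51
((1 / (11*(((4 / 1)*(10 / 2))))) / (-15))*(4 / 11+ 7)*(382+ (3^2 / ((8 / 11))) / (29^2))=-13879053 / 16281760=-0.85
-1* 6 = -6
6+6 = 12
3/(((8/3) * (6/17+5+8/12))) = 0.19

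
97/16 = 6.06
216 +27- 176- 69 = -2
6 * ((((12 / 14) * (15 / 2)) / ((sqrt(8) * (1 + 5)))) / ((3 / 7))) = 15 * sqrt(2) / 4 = 5.30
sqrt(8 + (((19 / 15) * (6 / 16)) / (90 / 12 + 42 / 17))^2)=sqrt(367851529) / 6780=2.83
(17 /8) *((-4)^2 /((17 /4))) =8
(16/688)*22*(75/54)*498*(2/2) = 45650/129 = 353.88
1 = 1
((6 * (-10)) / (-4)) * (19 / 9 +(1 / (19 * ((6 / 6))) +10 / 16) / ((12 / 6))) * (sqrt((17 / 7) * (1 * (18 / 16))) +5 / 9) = 167575 / 8208 +33515 * sqrt(238) / 8512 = 81.16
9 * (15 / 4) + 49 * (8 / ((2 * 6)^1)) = 797 / 12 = 66.42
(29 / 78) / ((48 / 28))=203 / 936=0.22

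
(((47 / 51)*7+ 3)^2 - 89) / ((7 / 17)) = 835 / 1071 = 0.78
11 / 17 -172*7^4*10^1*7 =-491436669 / 17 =-28908039.35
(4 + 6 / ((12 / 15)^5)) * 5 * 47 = 2684405 / 512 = 5242.98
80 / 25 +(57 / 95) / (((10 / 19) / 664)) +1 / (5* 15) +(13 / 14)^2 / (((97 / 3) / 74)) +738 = 1069529603 / 712950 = 1500.15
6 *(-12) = -72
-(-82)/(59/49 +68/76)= 39.07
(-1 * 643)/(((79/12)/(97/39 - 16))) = 1355444/1027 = 1319.81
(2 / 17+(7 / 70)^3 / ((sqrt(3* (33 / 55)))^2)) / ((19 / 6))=3617 / 96900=0.04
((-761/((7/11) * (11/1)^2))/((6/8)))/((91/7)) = -3044/3003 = -1.01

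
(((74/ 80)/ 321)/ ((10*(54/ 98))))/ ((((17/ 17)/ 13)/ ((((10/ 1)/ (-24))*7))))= -164983/ 8320320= -0.02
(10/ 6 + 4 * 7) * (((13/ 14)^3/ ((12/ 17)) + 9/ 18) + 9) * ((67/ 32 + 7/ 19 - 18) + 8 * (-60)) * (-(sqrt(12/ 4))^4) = 1407004.40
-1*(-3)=3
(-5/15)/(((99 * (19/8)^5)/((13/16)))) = -26624/735401403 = -0.00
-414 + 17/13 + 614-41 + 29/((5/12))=14944/65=229.91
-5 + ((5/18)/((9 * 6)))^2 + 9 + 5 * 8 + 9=50073577/944784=53.00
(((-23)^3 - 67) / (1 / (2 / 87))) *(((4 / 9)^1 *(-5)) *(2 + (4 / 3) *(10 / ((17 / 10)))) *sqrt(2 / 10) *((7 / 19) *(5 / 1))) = 573203680 *sqrt(5) / 252909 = 5067.92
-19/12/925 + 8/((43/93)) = 8257583/477300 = 17.30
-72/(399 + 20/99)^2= -705672/1561909441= -0.00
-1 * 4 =-4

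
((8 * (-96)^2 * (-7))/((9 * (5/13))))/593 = -745472/2965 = -251.42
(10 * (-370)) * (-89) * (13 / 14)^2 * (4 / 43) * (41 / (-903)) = -2281719700 / 1902621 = -1199.25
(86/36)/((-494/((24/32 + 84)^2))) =-549067/15808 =-34.73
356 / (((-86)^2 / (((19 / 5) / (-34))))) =-1691 / 314330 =-0.01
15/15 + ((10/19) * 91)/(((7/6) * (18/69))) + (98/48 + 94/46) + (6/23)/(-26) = 22148201/136344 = 162.44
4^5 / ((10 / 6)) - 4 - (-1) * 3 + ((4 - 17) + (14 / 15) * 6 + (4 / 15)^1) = 606.27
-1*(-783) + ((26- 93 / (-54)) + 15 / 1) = 14863 / 18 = 825.72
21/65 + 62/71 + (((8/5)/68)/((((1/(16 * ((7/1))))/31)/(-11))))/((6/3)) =-35157359/78455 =-448.12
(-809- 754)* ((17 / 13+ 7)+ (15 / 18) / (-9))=-3004607 / 234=-12840.20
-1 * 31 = -31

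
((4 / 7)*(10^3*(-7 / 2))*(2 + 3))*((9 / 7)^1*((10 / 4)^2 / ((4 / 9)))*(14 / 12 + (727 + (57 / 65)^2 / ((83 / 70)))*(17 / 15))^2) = -123308665691.07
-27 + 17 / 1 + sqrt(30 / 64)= -10 + sqrt(30) / 8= -9.32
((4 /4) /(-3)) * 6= -2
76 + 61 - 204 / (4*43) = 5840 / 43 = 135.81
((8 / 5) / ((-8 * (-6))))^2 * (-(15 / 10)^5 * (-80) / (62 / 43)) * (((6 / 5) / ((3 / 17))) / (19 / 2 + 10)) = 0.16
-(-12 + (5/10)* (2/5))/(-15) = -0.79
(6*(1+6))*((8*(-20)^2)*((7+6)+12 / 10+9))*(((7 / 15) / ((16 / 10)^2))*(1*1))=568400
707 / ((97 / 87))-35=58114 / 97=599.11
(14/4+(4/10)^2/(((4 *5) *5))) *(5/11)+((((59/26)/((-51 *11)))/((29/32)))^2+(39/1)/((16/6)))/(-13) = 271349439023051/581502753117000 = 0.47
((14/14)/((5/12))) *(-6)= -72/5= -14.40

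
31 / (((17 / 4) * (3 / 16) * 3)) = 1984 / 153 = 12.97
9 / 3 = 3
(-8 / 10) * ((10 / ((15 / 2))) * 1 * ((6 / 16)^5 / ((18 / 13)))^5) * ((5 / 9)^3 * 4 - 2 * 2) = 367844059323 / 23611832414348226068480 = 0.00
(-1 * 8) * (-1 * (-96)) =-768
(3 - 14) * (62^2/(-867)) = 42284/867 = 48.77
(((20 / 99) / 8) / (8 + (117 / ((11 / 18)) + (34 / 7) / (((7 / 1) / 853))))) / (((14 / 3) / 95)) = 3325 / 5118336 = 0.00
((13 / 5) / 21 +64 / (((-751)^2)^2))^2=17100397355957823974757289 / 1115573255838392475272411025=0.02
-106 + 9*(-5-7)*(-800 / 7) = 85658 / 7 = 12236.86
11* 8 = 88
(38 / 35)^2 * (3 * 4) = 17328 / 1225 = 14.15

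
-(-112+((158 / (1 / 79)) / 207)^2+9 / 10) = -1510398001 / 428490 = -3524.93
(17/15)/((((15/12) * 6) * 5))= 34/1125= 0.03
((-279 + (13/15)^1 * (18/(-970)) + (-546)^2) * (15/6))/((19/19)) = 361127343/485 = 744592.46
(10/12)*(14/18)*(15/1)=175/18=9.72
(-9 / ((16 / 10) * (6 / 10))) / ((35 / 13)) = -195 / 56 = -3.48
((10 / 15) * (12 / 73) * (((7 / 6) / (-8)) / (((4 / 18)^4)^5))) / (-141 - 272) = 448667026.38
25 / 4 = 6.25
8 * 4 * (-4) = -128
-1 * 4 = -4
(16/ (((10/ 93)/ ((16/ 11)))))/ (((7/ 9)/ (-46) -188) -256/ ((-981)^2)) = -526973485824/ 457779201385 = -1.15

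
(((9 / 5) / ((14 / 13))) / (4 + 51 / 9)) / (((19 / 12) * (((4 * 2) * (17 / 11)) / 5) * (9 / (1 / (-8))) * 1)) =-1287 / 2098208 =-0.00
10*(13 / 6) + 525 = 1640 / 3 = 546.67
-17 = -17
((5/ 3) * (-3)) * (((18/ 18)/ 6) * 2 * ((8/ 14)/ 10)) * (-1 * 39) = 26/ 7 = 3.71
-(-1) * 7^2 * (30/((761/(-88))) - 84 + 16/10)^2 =361301.78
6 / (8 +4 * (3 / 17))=51 / 74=0.69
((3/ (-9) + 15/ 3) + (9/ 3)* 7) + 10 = 107/ 3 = 35.67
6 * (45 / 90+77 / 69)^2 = 49729 / 3174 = 15.67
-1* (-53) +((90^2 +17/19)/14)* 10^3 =76965549/133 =578688.34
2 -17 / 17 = 1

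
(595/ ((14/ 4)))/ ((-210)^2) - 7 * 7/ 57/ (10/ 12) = -86113/ 83790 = -1.03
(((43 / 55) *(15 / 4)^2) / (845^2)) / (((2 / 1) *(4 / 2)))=387 / 100534720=0.00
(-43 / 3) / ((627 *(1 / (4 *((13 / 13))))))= -0.09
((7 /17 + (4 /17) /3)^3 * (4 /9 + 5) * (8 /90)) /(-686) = -6250 /75213117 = -0.00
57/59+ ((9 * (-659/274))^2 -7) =2048701843/4429484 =462.51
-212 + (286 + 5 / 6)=74.83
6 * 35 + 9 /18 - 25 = 371 /2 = 185.50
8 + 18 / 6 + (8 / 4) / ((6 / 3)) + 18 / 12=27 / 2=13.50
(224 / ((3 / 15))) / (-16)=-70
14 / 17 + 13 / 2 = 7.32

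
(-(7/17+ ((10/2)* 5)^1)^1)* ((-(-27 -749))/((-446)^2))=-83808/845393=-0.10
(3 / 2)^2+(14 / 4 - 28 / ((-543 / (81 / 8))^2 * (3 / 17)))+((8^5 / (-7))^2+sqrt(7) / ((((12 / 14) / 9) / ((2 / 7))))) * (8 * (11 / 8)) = 33 * sqrt(7)+6191126783976919 / 25684624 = 241044175.94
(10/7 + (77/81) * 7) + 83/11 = 97474/6237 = 15.63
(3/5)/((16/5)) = 3/16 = 0.19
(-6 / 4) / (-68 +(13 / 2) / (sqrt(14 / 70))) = 39 * sqrt(5) / 17651 +408 / 17651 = 0.03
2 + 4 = 6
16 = 16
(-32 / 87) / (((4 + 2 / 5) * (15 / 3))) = -16 / 957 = -0.02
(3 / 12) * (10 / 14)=5 / 28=0.18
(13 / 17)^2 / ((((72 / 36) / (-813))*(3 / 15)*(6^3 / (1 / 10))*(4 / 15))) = -228995 / 110976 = -2.06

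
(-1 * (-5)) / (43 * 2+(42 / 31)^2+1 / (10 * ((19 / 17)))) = 912950 / 16054237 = 0.06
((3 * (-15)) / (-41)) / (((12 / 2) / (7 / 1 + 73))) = 14.63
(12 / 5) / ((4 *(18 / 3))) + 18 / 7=187 / 70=2.67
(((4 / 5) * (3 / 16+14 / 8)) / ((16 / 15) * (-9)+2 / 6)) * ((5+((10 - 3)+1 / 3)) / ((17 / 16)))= -4588 / 2363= -1.94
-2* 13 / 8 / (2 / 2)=-13 / 4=-3.25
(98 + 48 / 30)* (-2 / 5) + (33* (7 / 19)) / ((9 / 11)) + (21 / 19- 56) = -113822 / 1425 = -79.88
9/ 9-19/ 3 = -16/ 3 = -5.33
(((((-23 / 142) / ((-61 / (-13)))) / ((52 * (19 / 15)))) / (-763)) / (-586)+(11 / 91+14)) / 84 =7718998797085 / 45917530591296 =0.17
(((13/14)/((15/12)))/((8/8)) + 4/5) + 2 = 124/35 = 3.54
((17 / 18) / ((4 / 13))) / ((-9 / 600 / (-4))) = 22100 / 27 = 818.52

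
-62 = -62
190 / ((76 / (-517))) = -2585 / 2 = -1292.50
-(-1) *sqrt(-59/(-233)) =sqrt(13747)/233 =0.50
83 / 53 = 1.57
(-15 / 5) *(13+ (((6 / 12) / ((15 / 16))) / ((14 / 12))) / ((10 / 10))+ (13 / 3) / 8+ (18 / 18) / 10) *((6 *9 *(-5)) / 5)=319761 / 140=2284.01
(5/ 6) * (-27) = -45/ 2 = -22.50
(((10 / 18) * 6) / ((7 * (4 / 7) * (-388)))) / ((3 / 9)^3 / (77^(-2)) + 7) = -45 / 4747568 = -0.00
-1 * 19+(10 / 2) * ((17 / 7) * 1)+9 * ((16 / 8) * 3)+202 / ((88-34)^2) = 481847 / 10206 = 47.21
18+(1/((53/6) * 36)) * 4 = 2864/159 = 18.01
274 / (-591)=-0.46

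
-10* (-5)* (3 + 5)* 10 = 4000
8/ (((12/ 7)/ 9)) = 42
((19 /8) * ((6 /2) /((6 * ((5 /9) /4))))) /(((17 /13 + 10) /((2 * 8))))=2964 /245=12.10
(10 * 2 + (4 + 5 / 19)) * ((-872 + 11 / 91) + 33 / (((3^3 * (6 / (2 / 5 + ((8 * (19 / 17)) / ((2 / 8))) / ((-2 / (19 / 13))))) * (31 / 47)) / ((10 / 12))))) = -3146378980795 / 147611646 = -21315.25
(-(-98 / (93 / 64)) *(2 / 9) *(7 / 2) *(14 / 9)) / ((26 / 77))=23664256 / 97929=241.65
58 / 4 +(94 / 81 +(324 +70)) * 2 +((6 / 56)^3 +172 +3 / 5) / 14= 101708851511 / 124467840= 817.15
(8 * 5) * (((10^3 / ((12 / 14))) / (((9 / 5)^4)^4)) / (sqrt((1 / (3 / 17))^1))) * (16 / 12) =85449218750000000 * sqrt(51) / 283512088894331673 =2.15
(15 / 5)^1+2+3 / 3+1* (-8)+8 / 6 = -0.67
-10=-10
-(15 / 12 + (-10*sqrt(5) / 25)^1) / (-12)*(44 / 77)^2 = 5 / 147 -8*sqrt(5) / 735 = 0.01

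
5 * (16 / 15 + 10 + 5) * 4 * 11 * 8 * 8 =678656 / 3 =226218.67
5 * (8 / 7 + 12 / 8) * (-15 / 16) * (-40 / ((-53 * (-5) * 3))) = 925 / 1484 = 0.62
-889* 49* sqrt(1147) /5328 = -43561* sqrt(1147) /5328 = -276.90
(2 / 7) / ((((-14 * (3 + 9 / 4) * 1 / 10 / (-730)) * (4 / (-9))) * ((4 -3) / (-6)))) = 131400 / 343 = 383.09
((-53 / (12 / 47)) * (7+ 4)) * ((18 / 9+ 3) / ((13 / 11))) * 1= -9660.61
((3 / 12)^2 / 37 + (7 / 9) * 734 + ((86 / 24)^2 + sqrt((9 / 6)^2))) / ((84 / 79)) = 41055115 / 74592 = 550.40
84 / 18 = 4.67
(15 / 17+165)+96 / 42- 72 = 11444 / 119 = 96.17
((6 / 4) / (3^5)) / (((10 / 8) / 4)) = 8 / 405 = 0.02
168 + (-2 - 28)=138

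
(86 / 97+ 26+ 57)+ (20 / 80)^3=520865 / 6208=83.90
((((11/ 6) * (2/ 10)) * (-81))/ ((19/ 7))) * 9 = -18711/ 190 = -98.48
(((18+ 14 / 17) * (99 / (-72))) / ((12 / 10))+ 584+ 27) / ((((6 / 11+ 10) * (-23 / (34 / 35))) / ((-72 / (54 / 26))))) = 747604 / 9135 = 81.84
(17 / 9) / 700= 17 / 6300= 0.00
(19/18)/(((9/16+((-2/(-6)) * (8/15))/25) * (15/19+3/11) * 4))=496375/1138083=0.44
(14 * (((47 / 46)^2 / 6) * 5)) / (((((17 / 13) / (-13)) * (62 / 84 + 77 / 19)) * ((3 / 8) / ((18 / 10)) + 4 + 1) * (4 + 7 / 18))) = -75073359816 / 67900972025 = -1.11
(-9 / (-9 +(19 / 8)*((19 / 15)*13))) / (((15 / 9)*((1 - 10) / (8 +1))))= 648 / 3613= 0.18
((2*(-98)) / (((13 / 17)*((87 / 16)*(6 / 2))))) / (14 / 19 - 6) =253232 / 84825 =2.99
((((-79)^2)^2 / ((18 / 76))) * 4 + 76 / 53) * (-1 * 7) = -4604765141.59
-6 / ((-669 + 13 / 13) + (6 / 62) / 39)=2418 / 269203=0.01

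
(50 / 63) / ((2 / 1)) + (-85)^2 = 7225.40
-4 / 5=-0.80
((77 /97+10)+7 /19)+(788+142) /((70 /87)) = 15055717 /12901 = 1167.02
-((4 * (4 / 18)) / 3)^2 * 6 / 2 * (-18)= 128 / 27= 4.74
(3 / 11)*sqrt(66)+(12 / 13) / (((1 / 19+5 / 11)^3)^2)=3*sqrt(66) / 11+250033943970723 / 4610187114832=56.45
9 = 9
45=45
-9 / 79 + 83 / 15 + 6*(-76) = -533938 / 1185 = -450.58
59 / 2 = 29.50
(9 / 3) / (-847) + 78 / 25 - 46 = -908059 / 21175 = -42.88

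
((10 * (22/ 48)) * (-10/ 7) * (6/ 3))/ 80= -55/ 336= -0.16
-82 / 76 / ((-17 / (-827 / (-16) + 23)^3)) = 69966084875 / 2646016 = 26442.05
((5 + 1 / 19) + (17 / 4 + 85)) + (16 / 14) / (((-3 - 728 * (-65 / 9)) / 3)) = 94.30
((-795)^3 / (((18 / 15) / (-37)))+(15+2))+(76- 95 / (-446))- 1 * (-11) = 3454830380427 / 223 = 15492512916.71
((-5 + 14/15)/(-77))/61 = 1/1155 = 0.00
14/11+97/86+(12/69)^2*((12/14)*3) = 2.48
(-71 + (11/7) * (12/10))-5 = -2594/35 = -74.11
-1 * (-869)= 869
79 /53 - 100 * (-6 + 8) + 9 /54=-63073 /318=-198.34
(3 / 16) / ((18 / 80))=5 / 6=0.83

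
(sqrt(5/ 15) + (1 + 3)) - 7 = -3 + sqrt(3)/ 3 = -2.42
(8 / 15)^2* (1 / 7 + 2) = 64 / 105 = 0.61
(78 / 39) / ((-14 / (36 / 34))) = -18 / 119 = -0.15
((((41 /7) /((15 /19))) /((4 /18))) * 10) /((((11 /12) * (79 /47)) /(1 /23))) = 1318068 /139909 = 9.42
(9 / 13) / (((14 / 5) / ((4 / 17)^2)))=360 / 26299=0.01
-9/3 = -3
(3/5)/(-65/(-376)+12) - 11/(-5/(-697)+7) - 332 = -333.52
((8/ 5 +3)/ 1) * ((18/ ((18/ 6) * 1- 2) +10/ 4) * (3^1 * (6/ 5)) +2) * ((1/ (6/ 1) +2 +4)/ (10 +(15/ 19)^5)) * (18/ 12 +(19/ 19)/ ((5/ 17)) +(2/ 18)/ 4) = 1028.04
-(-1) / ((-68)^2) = 1 / 4624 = 0.00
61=61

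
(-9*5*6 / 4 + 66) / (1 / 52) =-78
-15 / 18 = -5 / 6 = -0.83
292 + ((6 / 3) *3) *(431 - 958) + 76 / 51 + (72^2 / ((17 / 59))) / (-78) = -2054750 / 663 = -3099.17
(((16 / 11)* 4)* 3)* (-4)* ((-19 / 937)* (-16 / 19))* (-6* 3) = 221184 / 10307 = 21.46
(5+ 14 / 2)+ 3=15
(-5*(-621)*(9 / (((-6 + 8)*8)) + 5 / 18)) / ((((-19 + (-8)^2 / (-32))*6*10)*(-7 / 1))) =2783 / 9408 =0.30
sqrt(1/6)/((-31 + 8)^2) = sqrt(6)/3174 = 0.00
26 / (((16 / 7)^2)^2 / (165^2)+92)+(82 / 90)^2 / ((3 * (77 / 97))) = 887803186732601 / 1406564397072450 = 0.63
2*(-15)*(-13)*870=339300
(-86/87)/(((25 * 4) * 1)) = -43/4350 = -0.01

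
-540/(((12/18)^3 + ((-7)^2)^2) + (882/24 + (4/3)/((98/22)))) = -571536/2580745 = -0.22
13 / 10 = 1.30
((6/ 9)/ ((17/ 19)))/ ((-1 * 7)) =-38/ 357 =-0.11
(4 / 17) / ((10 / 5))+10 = 172 / 17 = 10.12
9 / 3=3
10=10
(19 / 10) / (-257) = -19 / 2570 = -0.01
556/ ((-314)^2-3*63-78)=556/ 98329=0.01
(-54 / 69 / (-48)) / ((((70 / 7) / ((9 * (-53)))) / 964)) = -344871 / 460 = -749.72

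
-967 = -967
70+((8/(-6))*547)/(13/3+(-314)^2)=69.99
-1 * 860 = -860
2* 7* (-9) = -126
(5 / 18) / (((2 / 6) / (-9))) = -15 / 2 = -7.50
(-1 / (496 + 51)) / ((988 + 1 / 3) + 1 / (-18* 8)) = -144 / 77848493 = -0.00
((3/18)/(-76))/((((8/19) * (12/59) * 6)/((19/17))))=-1121/235008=-0.00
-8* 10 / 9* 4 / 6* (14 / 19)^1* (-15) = 11200 / 171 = 65.50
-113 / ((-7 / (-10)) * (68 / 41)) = -23165 / 238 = -97.33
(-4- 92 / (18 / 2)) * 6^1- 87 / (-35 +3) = -7931 / 96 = -82.61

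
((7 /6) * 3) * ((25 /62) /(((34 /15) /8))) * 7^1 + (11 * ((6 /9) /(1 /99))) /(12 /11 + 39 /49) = 74969951 /178653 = 419.64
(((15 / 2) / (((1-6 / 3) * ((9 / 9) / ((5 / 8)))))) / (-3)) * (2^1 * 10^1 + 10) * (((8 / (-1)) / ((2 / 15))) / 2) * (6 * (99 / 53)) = -1670625 / 106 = -15760.61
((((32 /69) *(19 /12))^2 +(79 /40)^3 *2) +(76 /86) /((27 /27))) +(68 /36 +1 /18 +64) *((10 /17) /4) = 26589744085141 /1002323808000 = 26.53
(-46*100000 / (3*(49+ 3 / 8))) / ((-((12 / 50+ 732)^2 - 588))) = 575000000 / 9916735779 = 0.06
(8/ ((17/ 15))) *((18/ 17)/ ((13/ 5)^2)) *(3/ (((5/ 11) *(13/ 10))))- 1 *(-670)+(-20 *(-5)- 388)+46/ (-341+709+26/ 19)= 863871862375/ 2227979897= 387.74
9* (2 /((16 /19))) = 171 /8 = 21.38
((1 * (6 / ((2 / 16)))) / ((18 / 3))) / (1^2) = 8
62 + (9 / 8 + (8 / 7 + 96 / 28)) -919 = -47673 / 56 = -851.30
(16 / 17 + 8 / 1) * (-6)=-912 / 17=-53.65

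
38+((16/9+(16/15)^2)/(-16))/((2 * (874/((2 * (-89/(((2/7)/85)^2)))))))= 52869121/31464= 1680.31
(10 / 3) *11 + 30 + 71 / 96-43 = 781 / 32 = 24.41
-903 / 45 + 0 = -301 / 15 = -20.07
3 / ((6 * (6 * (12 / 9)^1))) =1 / 16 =0.06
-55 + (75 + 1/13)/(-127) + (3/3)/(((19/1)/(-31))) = -1795020/31369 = -57.22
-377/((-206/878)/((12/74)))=993018/3811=260.57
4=4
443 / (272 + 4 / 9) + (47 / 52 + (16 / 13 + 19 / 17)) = 1321751 / 270946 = 4.88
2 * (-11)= -22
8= 8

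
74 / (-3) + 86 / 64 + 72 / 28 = -13945 / 672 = -20.75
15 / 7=2.14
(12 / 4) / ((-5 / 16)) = -48 / 5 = -9.60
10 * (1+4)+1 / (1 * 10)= 501 / 10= 50.10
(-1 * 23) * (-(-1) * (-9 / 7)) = 207 / 7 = 29.57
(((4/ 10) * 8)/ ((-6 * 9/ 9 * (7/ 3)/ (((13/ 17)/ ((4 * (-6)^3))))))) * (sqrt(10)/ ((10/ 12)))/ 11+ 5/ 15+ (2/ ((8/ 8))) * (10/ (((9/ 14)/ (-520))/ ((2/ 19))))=-291143/ 171+ 13 * sqrt(10)/ 589050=-1702.59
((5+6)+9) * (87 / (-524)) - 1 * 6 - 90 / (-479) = -573069 / 62749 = -9.13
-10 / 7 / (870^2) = -1 / 529830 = -0.00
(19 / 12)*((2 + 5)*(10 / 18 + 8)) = 10241 / 108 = 94.82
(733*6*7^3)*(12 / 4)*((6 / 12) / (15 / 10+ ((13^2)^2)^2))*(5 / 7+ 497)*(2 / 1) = 4504853808 / 1631461445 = 2.76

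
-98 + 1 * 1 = -97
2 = 2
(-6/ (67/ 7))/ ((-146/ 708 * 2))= 7434/ 4891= 1.52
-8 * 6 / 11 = -48 / 11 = -4.36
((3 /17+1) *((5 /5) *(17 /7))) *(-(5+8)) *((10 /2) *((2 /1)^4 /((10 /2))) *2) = -8320 /7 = -1188.57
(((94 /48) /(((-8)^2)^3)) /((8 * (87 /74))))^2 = 3024121 /4793589222126649344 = 0.00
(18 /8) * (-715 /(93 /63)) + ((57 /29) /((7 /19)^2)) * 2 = -186923739 /176204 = -1060.84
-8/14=-4/7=-0.57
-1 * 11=-11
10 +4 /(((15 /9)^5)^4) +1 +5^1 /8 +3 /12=9060017582960207 /762939453125000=11.88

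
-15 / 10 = -3 / 2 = -1.50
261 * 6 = 1566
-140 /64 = -35 /16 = -2.19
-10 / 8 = -5 / 4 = -1.25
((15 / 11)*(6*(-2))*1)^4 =71700.02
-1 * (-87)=87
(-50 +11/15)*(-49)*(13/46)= 470743/690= 682.24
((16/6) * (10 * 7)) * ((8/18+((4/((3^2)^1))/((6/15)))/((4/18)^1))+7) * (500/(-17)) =-31360000/459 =-68322.44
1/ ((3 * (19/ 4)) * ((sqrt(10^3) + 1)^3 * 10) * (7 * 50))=-3001/ 49725524575125 + 2006 * sqrt(10)/ 9945104915025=0.00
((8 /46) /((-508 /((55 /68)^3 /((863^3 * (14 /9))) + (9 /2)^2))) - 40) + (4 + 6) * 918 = 75537843861184338834881 /8264540607832168576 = 9139.99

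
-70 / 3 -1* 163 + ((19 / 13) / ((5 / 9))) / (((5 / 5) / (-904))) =-500087 / 195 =-2564.55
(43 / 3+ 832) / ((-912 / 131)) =-332609 / 2736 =-121.57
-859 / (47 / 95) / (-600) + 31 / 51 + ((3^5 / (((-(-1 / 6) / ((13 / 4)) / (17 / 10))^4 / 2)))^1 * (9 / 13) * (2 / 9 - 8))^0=431617 / 95880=4.50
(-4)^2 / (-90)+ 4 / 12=7 / 45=0.16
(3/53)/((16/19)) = 57/848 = 0.07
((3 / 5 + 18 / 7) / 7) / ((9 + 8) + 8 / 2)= 37 / 1715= 0.02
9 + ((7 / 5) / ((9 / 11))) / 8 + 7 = 16.21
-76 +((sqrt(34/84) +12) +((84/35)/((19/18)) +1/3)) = -17497/285 +sqrt(714)/42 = -60.76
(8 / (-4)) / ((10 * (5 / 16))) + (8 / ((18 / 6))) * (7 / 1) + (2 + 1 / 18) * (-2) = 3131 / 225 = 13.92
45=45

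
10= 10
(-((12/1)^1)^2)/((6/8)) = -192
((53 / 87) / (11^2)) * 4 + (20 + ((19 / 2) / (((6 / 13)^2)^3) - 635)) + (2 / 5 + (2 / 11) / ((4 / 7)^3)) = 604471238311 / 1637159040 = 369.22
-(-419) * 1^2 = 419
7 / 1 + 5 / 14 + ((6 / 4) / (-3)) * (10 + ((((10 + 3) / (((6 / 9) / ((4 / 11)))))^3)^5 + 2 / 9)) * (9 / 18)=-758105406993652799874842198153 / 526333269346372026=-1440352436651.23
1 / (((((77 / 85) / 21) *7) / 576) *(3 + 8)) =173.41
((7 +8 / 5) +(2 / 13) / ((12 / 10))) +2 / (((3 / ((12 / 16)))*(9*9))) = 91973 / 10530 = 8.73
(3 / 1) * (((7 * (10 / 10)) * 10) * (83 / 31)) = 562.26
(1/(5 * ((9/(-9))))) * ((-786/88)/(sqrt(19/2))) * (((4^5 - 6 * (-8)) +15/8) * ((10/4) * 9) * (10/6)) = 4603995 * sqrt(38)/1216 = 23339.58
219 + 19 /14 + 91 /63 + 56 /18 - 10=27079 /126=214.91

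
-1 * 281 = -281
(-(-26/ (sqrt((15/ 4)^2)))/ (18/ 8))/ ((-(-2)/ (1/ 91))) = 0.02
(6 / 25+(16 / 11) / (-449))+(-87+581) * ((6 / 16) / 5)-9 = 13970831 / 493900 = 28.29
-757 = -757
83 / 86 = 0.97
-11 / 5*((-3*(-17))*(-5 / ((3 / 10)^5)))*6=37400000 / 27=1385185.19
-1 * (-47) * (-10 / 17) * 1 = -470 / 17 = -27.65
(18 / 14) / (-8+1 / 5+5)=-45 / 98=-0.46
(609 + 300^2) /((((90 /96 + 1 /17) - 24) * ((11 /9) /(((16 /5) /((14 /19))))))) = -33715246464 /2408945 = -13995.86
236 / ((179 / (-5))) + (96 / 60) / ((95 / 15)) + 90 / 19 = -27254 / 17005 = -1.60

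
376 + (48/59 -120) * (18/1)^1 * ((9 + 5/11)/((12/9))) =-9628904/649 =-14836.52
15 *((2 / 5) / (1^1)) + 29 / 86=545 / 86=6.34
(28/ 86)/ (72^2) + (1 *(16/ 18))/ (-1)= -99065/ 111456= -0.89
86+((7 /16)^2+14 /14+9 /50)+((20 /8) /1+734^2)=3448613577 /6400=538845.87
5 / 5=1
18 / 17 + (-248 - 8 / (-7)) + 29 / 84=-350507 / 1428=-245.45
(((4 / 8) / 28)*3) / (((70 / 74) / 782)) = 43401 / 980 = 44.29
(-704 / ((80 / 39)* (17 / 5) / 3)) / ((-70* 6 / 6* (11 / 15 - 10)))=-7722 / 16541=-0.47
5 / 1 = 5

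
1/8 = 0.12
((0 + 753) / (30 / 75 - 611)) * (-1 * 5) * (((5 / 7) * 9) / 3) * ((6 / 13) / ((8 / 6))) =2541375 / 555646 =4.57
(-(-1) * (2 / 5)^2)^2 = 16 / 625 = 0.03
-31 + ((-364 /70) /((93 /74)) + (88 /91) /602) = -447521089 /12736815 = -35.14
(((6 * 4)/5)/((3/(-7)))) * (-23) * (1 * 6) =7728/5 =1545.60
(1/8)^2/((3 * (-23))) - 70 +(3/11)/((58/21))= -98470495/1408704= -69.90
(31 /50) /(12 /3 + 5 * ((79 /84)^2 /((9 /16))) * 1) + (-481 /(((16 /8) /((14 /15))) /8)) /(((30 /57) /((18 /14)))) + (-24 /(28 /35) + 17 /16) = -83156443991 /18832400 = -4415.61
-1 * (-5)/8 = 5/8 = 0.62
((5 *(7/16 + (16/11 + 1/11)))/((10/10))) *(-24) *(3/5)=-3141/22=-142.77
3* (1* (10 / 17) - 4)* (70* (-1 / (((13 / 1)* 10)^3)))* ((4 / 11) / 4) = 609 / 20541950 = 0.00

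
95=95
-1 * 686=-686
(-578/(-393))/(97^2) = 578/3697737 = 0.00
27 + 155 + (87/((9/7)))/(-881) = 181.92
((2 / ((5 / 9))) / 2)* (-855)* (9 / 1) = -13851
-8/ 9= -0.89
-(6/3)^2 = -4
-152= -152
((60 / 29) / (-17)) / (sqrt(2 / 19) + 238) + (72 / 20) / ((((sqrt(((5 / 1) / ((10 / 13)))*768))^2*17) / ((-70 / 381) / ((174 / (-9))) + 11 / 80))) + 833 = 30*sqrt(38) / 265291681 + 9340183492541597663 / 11212712072473600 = 833.00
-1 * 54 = -54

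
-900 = -900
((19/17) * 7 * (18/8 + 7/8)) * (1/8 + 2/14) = 7125/1088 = 6.55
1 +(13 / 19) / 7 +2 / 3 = 704 / 399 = 1.76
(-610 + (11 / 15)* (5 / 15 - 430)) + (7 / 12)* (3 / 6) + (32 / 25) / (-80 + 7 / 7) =-131508469 / 142200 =-924.81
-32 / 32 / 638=-1 / 638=-0.00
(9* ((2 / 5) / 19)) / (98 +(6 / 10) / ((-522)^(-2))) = 9 / 7770449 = 0.00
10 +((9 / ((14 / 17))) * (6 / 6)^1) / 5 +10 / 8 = 1881 / 140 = 13.44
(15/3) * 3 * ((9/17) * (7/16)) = 945/272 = 3.47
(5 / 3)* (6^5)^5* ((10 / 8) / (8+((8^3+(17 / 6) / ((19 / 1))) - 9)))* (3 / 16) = 1266036263832807014400 / 58271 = 21726695334434058.35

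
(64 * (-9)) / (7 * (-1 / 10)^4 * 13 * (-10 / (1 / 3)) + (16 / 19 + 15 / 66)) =-40128000 / 55481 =-723.27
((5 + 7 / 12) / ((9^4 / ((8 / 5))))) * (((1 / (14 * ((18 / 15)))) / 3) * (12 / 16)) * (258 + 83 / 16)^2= 1188078907 / 846526464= 1.40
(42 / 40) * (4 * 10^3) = 4200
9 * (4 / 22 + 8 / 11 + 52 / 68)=2817 / 187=15.06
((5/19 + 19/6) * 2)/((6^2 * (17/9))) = 23/228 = 0.10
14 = 14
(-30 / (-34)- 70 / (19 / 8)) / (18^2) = -9235 / 104652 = -0.09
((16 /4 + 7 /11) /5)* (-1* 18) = -918 /55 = -16.69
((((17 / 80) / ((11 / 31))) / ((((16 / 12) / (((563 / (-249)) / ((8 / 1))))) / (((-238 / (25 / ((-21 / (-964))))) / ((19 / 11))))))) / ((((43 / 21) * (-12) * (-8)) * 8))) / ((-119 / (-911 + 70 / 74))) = 183575732823 / 2476731133952000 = 0.00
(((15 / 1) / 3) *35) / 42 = 4.17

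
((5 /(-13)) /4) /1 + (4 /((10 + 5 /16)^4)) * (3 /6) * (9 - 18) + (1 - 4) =-13266071369 /4282492500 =-3.10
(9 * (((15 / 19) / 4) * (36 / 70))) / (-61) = -243 / 16226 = -0.01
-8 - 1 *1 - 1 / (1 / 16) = -25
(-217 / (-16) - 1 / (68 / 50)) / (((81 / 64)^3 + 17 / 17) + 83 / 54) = 1543421952 / 549198107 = 2.81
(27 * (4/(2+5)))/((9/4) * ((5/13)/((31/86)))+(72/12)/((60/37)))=217620/86051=2.53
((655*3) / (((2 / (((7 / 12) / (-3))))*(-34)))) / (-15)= -917 / 2448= -0.37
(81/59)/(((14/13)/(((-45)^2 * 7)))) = 18070.55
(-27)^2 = 729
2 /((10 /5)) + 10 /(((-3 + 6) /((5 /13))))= 89 /39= 2.28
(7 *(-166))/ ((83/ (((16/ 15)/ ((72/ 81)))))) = -84/ 5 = -16.80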